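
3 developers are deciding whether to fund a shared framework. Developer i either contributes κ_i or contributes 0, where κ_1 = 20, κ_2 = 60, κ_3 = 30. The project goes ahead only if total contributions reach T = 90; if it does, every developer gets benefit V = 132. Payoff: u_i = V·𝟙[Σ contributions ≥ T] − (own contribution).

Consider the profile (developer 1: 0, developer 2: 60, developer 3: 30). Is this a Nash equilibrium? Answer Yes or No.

Yes

Total = 90 ≥ 90: provided.
Developer 1 (pledges 0, payoff 132): pledging 20 → total 110, payoff 112. No gain.
Developer 2 (pledges 60, payoff 72): dropping to 0 → total 30, payoff 0. No gain.
Developer 3 (pledges 30, payoff 102): dropping to 0 → total 60, payoff 0. No gain.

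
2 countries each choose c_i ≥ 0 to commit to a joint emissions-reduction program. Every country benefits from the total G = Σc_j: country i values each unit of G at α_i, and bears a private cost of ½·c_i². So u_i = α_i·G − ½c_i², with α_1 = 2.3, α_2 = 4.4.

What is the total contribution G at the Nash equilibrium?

Country i's FOC: ∂u_i/∂c_i = α_i − c_i = 0, so c_i* = α_i.
NE contributions = (2.3, 4.4); G = 6.7.

6.7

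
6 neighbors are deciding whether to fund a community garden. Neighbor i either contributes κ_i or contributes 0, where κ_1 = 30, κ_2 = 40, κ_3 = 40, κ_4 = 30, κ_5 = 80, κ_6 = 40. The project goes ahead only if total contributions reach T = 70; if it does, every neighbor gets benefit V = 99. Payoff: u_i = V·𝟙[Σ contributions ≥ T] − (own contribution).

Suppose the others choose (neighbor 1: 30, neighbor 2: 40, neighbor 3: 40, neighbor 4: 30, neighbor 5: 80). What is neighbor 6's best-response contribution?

Others' total = 220 ≥ 70; contributing adds cost 40 for no extra benefit.
Best response: 0.

0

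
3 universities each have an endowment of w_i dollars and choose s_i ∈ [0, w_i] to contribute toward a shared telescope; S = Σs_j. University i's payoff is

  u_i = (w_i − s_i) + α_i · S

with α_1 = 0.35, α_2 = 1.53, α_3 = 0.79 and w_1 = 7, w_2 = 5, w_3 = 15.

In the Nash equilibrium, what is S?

∂u_i/∂s_i = α_i − 1, so university i contributes w_i if α_i > 1, else 0.
α_i > 1 for i ∈ {2}; NE contributions (0, 5, 0), S = 5.

5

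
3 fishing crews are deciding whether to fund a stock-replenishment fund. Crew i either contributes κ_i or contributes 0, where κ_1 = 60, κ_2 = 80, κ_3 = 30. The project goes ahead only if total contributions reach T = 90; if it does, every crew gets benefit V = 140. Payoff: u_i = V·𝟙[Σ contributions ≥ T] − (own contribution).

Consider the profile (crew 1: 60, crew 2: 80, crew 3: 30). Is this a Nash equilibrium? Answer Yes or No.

No

Total = 170 ≥ 90: provided.
Crew 1 (pledges 60, payoff 80): dropping to 0 → total 110, payoff 140. Profitable deviation.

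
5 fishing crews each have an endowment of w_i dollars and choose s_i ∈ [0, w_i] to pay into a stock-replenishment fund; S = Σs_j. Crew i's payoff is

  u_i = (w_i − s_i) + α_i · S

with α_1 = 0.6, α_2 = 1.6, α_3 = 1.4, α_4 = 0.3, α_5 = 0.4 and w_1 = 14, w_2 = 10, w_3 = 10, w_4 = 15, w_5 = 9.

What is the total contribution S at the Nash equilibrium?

∂u_i/∂s_i = α_i − 1, so crew i contributes w_i if α_i > 1, else 0.
α_i > 1 for i ∈ {2, 3}; NE contributions (0, 10, 10, 0, 0), S = 20.

20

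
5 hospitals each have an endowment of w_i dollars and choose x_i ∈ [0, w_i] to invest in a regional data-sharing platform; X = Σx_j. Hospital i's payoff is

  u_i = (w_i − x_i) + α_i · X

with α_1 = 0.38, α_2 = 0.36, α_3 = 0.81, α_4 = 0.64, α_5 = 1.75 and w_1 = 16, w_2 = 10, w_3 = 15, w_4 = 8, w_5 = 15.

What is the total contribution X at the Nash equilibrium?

∂u_i/∂x_i = α_i − 1, so hospital i contributes w_i if α_i > 1, else 0.
α_i > 1 for i ∈ {5}; NE contributions (0, 0, 0, 0, 15), X = 15.

15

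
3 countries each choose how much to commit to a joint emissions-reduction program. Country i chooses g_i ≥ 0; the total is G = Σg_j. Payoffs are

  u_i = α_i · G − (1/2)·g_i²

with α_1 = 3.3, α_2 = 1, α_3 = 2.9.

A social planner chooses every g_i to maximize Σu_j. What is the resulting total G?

21.6

Planner FOC: ∂(Σu_j)/∂g_i = (Σα_j) − g_i = 0, so g_i^SO = Σα_j = 7.2 for every i; G^SO = 21.6.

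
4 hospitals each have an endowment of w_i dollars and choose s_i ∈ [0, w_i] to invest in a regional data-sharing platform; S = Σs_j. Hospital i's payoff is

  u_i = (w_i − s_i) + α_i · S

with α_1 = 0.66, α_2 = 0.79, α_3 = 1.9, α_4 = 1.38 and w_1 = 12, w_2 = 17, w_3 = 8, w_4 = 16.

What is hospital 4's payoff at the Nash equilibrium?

33.12

∂u_i/∂s_i = α_i − 1, so hospital i contributes w_i if α_i > 1, else 0.
α_i > 1 for i ∈ {3, 4}; NE contributions (0, 0, 8, 16), S = 24.
u_4 = (16 − 16) + 1.38·24 = 33.12.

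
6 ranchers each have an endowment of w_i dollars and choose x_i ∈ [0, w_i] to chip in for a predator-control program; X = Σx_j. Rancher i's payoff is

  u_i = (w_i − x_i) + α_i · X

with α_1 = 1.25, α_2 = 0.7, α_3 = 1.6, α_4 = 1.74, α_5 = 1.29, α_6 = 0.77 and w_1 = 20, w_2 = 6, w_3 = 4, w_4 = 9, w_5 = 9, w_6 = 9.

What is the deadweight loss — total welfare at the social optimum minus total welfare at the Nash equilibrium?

∂u_i/∂x_i = α_i − 1, so rancher i contributes w_i if α_i > 1, else 0.
α_i > 1 for i ∈ {1, 3, 4, 5}; NE contributions (20, 0, 4, 9, 9, 0), X = 42.
W^NE = Σw_i − X^NE + (Σα_i)·X^NE = 57 + 6.35·42 = 323.7.
Planner: ∂(Σu_j)/∂x_i = Σα_j − 1 = 6.35 > 0, so everyone contributes w_i; X^SO = 57, W^SO = 57 + 6.35·57 = 418.95.
Deadweight loss = 95.25.

95.25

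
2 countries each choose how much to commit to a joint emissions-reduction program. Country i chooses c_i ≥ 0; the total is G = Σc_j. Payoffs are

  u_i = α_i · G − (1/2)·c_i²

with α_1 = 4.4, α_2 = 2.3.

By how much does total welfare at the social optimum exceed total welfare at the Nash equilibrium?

Country i's FOC: ∂u_i/∂c_i = α_i − c_i = 0, so c_i* = α_i.
NE contributions = (4.4, 2.3); G = 6.7.
W^NE = (Σα)·G − ½Σα_i² = 6.7² − ½·24.65 = 32.565.
Planner sets c_i = Σα_j = 6.7 for every i, so G^SO = 2·6.7 = 13.4.
W^SO = (Σα)·G^SO − ½·2·(Σα)² = (2/2)·6.7² = 44.89.
Deadweight loss = W^SO − W^NE = 12.325.

12.325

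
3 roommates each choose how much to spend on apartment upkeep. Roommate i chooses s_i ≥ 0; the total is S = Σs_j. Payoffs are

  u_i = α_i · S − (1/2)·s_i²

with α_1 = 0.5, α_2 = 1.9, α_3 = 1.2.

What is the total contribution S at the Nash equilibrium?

Roommate i's FOC: ∂u_i/∂s_i = α_i − s_i = 0, so s_i* = α_i.
NE contributions = (0.5, 1.9, 1.2); S = 3.6.

3.6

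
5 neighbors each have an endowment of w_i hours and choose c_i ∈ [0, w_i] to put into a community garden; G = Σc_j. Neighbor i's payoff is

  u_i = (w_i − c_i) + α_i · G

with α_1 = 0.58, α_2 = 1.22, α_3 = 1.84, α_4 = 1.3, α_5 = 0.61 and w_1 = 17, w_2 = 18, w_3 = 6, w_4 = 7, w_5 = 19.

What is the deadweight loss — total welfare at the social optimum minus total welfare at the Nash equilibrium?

163.8

∂u_i/∂c_i = α_i − 1, so neighbor i contributes w_i if α_i > 1, else 0.
α_i > 1 for i ∈ {2, 3, 4}; NE contributions (0, 18, 6, 7, 0), G = 31.
W^NE = Σw_i − G^NE + (Σα_i)·G^NE = 67 + 4.55·31 = 208.05.
Planner: ∂(Σu_j)/∂c_i = Σα_j − 1 = 4.55 > 0, so everyone contributes w_i; G^SO = 67, W^SO = 67 + 4.55·67 = 371.85.
Deadweight loss = 163.8.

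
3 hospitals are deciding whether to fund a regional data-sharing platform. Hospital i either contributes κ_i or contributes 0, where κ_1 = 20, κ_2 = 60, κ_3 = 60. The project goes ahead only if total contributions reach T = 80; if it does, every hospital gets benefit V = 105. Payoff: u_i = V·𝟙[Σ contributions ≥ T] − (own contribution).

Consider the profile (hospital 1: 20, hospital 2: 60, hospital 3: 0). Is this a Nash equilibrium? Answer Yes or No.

Total = 80 ≥ 80: provided.
Hospital 1 (pledges 20, payoff 85): dropping to 0 → total 60, payoff 0. No gain.
Hospital 2 (pledges 60, payoff 45): dropping to 0 → total 20, payoff 0. No gain.
Hospital 3 (pledges 0, payoff 105): pledging 60 → total 140, payoff 45. No gain.

Yes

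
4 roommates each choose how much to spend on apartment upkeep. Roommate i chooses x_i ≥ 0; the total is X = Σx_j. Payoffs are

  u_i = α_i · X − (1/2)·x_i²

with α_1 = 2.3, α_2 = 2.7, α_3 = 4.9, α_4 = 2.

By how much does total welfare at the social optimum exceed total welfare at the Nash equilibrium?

161.905

Roommate i's FOC: ∂u_i/∂x_i = α_i − x_i = 0, so x_i* = α_i.
NE contributions = (2.3, 2.7, 4.9, 2); X = 11.9.
W^NE = (Σα)·X − ½Σα_i² = 11.9² − ½·40.59 = 121.315.
Planner sets x_i = Σα_j = 11.9 for every i, so X^SO = 4·11.9 = 47.6.
W^SO = (Σα)·X^SO − ½·4·(Σα)² = (4/2)·11.9² = 283.22.
Deadweight loss = W^SO − W^NE = 161.905.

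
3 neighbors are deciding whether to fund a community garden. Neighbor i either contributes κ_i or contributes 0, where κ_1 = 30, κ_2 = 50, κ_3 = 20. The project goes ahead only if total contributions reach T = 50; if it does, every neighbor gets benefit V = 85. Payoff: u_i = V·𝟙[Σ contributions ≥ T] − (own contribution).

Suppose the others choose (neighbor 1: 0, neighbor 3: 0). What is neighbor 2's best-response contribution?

50

Others' total = 0. Contributing 50 brings total to 50 ≥ 50: gain V − κ_2 = 35.
Best response: 50.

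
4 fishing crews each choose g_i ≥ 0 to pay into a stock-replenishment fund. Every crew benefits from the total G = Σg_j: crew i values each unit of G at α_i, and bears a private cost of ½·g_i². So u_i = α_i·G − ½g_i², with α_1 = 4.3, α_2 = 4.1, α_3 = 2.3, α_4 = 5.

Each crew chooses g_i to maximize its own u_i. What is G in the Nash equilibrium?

Crew i's FOC: ∂u_i/∂g_i = α_i − g_i = 0, so g_i* = α_i.
NE contributions = (4.3, 4.1, 2.3, 5); G = 15.7.

15.7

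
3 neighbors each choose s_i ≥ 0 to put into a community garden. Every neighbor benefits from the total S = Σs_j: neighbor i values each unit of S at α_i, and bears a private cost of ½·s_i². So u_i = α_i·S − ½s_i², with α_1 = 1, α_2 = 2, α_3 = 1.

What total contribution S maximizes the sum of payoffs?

Planner FOC: ∂(Σu_j)/∂s_i = (Σα_j) − s_i = 0, so s_i^SO = Σα_j = 4 for every i; S^SO = 12.

12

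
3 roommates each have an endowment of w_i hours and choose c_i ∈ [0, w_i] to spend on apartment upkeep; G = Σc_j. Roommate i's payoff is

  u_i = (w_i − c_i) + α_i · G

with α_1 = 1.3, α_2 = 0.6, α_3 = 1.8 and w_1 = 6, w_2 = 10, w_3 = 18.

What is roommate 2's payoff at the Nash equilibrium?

24.4

∂u_i/∂c_i = α_i − 1, so roommate i contributes w_i if α_i > 1, else 0.
α_i > 1 for i ∈ {1, 3}; NE contributions (6, 0, 18), G = 24.
u_2 = (10 − 0) + 0.6·24 = 24.4.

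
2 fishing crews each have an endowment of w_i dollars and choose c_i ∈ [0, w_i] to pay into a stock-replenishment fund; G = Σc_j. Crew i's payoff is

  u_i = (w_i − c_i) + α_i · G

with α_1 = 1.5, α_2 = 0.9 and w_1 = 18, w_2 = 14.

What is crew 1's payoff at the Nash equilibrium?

27

∂u_i/∂c_i = α_i − 1, so crew i contributes w_i if α_i > 1, else 0.
α_i > 1 for i ∈ {1}; NE contributions (18, 0), G = 18.
u_1 = (18 − 18) + 1.5·18 = 27.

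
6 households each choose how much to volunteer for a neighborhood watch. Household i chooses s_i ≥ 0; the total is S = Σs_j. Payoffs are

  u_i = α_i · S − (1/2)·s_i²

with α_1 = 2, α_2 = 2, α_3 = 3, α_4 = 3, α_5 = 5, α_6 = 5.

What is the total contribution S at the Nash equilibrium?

Household i's FOC: ∂u_i/∂s_i = α_i − s_i = 0, so s_i* = α_i.
NE contributions = (2, 2, 3, 3, 5, 5); S = 20.

20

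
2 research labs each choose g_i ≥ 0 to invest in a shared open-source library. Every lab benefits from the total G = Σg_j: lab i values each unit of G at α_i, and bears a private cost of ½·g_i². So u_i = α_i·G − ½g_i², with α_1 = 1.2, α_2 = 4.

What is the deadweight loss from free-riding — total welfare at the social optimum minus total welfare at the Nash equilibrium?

Lab i's FOC: ∂u_i/∂g_i = α_i − g_i = 0, so g_i* = α_i.
NE contributions = (1.2, 4); G = 5.2.
W^NE = (Σα)·G − ½Σα_i² = 5.2² − ½·17.44 = 18.32.
Planner sets g_i = Σα_j = 5.2 for every i, so G^SO = 2·5.2 = 10.4.
W^SO = (Σα)·G^SO − ½·2·(Σα)² = (2/2)·5.2² = 27.04.
Deadweight loss = W^SO − W^NE = 8.72.

8.72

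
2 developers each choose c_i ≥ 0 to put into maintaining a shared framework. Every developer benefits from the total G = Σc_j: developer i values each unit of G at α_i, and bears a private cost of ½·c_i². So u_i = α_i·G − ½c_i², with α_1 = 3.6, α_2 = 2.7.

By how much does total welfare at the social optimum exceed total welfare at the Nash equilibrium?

10.125

Developer i's FOC: ∂u_i/∂c_i = α_i − c_i = 0, so c_i* = α_i.
NE contributions = (3.6, 2.7); G = 6.3.
W^NE = (Σα)·G − ½Σα_i² = 6.3² − ½·20.25 = 29.565.
Planner sets c_i = Σα_j = 6.3 for every i, so G^SO = 2·6.3 = 12.6.
W^SO = (Σα)·G^SO − ½·2·(Σα)² = (2/2)·6.3² = 39.69.
Deadweight loss = W^SO − W^NE = 10.125.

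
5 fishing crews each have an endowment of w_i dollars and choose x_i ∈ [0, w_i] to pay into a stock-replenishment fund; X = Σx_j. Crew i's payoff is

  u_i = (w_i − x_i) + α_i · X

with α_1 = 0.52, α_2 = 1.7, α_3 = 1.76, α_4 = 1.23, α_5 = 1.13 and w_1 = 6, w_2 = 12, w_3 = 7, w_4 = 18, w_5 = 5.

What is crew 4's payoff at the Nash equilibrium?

51.66

∂u_i/∂x_i = α_i − 1, so crew i contributes w_i if α_i > 1, else 0.
α_i > 1 for i ∈ {2, 3, 4, 5}; NE contributions (0, 12, 7, 18, 5), X = 42.
u_4 = (18 − 18) + 1.23·42 = 51.66.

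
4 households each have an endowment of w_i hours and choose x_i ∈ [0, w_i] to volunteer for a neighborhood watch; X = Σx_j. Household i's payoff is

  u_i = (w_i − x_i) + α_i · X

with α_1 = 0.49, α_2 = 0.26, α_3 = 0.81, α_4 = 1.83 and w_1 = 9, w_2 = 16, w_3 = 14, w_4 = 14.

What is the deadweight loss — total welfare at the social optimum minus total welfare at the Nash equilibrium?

∂u_i/∂x_i = α_i − 1, so household i contributes w_i if α_i > 1, else 0.
α_i > 1 for i ∈ {4}; NE contributions (0, 0, 0, 14), X = 14.
W^NE = Σw_i − X^NE + (Σα_i)·X^NE = 53 + 2.39·14 = 86.46.
Planner: ∂(Σu_j)/∂x_i = Σα_j − 1 = 2.39 > 0, so everyone contributes w_i; X^SO = 53, W^SO = 53 + 2.39·53 = 179.67.
Deadweight loss = 93.21.

93.21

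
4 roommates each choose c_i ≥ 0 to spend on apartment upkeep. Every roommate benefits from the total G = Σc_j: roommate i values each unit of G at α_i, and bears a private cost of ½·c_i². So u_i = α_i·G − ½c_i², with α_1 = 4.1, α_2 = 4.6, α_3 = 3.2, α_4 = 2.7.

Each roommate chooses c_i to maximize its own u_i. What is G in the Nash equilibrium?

14.6

Roommate i's FOC: ∂u_i/∂c_i = α_i − c_i = 0, so c_i* = α_i.
NE contributions = (4.1, 4.6, 3.2, 2.7); G = 14.6.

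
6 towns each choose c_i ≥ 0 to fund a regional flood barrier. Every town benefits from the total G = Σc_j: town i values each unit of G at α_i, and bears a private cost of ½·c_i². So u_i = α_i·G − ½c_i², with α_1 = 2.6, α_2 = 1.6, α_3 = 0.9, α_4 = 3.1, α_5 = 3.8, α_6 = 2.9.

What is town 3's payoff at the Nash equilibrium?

13.005

Town i's FOC: ∂u_i/∂c_i = α_i − c_i = 0, so c_i* = α_i.
NE contributions = (2.6, 1.6, 0.9, 3.1, 3.8, 2.9); G = 14.9.
u_3 = α_3·G − ½·(c_3)² = 0.9·14.9 − ½·0.9² = 13.005.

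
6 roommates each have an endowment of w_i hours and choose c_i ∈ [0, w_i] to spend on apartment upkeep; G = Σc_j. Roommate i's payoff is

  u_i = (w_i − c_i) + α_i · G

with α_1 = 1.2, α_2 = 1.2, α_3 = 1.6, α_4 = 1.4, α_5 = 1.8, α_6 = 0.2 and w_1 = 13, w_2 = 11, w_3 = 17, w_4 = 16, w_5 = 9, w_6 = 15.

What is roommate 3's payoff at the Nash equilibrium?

105.6

∂u_i/∂c_i = α_i − 1, so roommate i contributes w_i if α_i > 1, else 0.
α_i > 1 for i ∈ {1, 2, 3, 4, 5}; NE contributions (13, 11, 17, 16, 9, 0), G = 66.
u_3 = (17 − 17) + 1.6·66 = 105.6.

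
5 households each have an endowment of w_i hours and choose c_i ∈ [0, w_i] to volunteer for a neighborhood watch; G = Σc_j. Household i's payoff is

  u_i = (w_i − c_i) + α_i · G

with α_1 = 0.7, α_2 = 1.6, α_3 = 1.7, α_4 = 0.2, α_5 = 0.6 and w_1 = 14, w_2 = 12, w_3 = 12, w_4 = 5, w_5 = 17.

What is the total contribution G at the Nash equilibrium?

∂u_i/∂c_i = α_i − 1, so household i contributes w_i if α_i > 1, else 0.
α_i > 1 for i ∈ {2, 3}; NE contributions (0, 12, 12, 0, 0), G = 24.

24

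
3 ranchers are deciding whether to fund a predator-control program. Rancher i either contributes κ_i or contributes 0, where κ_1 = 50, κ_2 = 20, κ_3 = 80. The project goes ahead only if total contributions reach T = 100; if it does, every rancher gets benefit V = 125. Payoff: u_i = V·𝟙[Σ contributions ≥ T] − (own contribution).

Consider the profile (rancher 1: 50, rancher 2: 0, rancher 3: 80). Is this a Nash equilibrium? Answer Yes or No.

Yes

Total = 130 ≥ 100: provided.
Rancher 1 (pledges 50, payoff 75): dropping to 0 → total 80, payoff 0. No gain.
Rancher 2 (pledges 0, payoff 125): pledging 20 → total 150, payoff 105. No gain.
Rancher 3 (pledges 80, payoff 45): dropping to 0 → total 50, payoff 0. No gain.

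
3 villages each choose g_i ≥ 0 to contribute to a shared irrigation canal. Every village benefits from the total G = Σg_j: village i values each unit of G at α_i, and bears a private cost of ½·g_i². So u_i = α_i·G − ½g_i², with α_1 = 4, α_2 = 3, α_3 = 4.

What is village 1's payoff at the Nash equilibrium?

Village i's FOC: ∂u_i/∂g_i = α_i − g_i = 0, so g_i* = α_i.
NE contributions = (4, 3, 4); G = 11.
u_1 = α_1·G − ½·(g_1)² = 4·11 − ½·4² = 36.

36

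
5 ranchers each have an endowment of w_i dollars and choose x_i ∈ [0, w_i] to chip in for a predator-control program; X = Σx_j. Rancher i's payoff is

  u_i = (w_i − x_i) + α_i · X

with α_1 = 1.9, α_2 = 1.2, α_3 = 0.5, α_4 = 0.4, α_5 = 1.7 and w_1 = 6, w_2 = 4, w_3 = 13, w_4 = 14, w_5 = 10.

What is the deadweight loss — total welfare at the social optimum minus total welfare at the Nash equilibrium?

126.9

∂u_i/∂x_i = α_i − 1, so rancher i contributes w_i if α_i > 1, else 0.
α_i > 1 for i ∈ {1, 2, 5}; NE contributions (6, 4, 0, 0, 10), X = 20.
W^NE = Σw_i − X^NE + (Σα_i)·X^NE = 47 + 4.7·20 = 141.
Planner: ∂(Σu_j)/∂x_i = Σα_j − 1 = 4.7 > 0, so everyone contributes w_i; X^SO = 47, W^SO = 47 + 4.7·47 = 267.9.
Deadweight loss = 126.9.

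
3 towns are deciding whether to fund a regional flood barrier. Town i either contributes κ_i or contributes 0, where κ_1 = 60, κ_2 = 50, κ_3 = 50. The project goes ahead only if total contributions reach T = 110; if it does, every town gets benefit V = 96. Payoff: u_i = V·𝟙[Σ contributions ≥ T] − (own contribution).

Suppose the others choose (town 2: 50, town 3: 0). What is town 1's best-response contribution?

60

Others' total = 50. Contributing 60 brings total to 110 ≥ 110: gain V − κ_1 = 36.
Best response: 60.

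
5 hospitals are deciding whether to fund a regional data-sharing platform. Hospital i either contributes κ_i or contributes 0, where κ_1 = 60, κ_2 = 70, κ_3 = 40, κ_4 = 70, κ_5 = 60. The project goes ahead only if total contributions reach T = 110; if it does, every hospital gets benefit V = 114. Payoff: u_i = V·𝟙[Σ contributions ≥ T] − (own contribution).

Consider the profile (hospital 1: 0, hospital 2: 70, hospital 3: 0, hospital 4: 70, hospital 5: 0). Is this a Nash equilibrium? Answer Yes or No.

Total = 140 ≥ 110: provided.
Hospital 1 (pledges 0, payoff 114): pledging 60 → total 200, payoff 54. No gain.
Hospital 2 (pledges 70, payoff 44): dropping to 0 → total 70, payoff 0. No gain.
Hospital 3 (pledges 0, payoff 114): pledging 40 → total 180, payoff 74. No gain.
Hospital 4 (pledges 70, payoff 44): dropping to 0 → total 70, payoff 0. No gain.
Hospital 5 (pledges 0, payoff 114): pledging 60 → total 200, payoff 54. No gain.

Yes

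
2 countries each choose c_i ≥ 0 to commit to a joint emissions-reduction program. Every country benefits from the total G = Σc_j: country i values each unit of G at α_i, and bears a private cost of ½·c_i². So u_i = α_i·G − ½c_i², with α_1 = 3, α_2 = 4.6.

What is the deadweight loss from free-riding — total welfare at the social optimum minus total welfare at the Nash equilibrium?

Country i's FOC: ∂u_i/∂c_i = α_i − c_i = 0, so c_i* = α_i.
NE contributions = (3, 4.6); G = 7.6.
W^NE = (Σα)·G − ½Σα_i² = 7.6² − ½·30.16 = 42.68.
Planner sets c_i = Σα_j = 7.6 for every i, so G^SO = 2·7.6 = 15.2.
W^SO = (Σα)·G^SO − ½·2·(Σα)² = (2/2)·7.6² = 57.76.
Deadweight loss = W^SO − W^NE = 15.08.

15.08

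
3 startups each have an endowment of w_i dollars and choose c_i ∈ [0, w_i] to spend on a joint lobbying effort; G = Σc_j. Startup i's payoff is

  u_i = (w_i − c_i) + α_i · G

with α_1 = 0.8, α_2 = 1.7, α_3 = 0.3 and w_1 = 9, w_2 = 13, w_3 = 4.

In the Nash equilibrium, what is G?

∂u_i/∂c_i = α_i − 1, so startup i contributes w_i if α_i > 1, else 0.
α_i > 1 for i ∈ {2}; NE contributions (0, 13, 0), G = 13.

13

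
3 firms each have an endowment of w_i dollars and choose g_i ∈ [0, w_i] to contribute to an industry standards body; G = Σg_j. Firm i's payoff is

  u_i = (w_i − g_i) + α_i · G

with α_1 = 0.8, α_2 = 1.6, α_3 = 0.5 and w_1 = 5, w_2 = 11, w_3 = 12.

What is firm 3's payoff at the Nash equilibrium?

∂u_i/∂g_i = α_i − 1, so firm i contributes w_i if α_i > 1, else 0.
α_i > 1 for i ∈ {2}; NE contributions (0, 11, 0), G = 11.
u_3 = (12 − 0) + 0.5·11 = 17.5.

17.5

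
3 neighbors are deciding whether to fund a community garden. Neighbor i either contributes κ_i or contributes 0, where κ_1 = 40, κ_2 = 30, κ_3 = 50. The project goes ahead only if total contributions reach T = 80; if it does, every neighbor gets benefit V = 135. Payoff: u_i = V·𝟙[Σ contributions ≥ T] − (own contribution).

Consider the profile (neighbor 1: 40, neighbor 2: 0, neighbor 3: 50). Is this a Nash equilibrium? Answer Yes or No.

Total = 90 ≥ 80: provided.
Neighbor 1 (pledges 40, payoff 95): dropping to 0 → total 50, payoff 0. No gain.
Neighbor 2 (pledges 0, payoff 135): pledging 30 → total 120, payoff 105. No gain.
Neighbor 3 (pledges 50, payoff 85): dropping to 0 → total 40, payoff 0. No gain.

Yes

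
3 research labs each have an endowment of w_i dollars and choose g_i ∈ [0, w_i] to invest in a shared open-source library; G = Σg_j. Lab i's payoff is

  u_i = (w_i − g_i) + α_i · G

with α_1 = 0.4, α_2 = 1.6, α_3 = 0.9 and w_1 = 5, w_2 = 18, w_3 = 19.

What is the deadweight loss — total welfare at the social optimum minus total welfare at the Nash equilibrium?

45.6

∂u_i/∂g_i = α_i − 1, so lab i contributes w_i if α_i > 1, else 0.
α_i > 1 for i ∈ {2}; NE contributions (0, 18, 0), G = 18.
W^NE = Σw_i − G^NE + (Σα_i)·G^NE = 42 + 1.9·18 = 76.2.
Planner: ∂(Σu_j)/∂g_i = Σα_j − 1 = 1.9 > 0, so everyone contributes w_i; G^SO = 42, W^SO = 42 + 1.9·42 = 121.8.
Deadweight loss = 45.6.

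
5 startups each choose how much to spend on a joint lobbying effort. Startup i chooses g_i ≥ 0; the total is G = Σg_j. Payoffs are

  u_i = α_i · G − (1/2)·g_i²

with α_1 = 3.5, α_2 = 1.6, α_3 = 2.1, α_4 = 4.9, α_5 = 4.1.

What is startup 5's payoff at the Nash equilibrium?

Startup i's FOC: ∂u_i/∂g_i = α_i − g_i = 0, so g_i* = α_i.
NE contributions = (3.5, 1.6, 2.1, 4.9, 4.1); G = 16.2.
u_5 = α_5·G − ½·(g_5)² = 4.1·16.2 − ½·4.1² = 58.015.

58.015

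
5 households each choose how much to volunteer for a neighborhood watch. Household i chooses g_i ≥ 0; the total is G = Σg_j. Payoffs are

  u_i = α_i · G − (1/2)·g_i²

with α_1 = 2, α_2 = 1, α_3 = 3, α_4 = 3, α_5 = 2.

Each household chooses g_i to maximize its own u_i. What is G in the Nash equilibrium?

Household i's FOC: ∂u_i/∂g_i = α_i − g_i = 0, so g_i* = α_i.
NE contributions = (2, 1, 3, 3, 2); G = 11.

11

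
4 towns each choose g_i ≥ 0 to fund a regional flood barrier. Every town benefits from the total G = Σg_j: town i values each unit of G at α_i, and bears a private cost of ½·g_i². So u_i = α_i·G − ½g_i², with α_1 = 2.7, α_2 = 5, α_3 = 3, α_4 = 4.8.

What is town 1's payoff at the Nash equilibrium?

Town i's FOC: ∂u_i/∂g_i = α_i − g_i = 0, so g_i* = α_i.
NE contributions = (2.7, 5, 3, 4.8); G = 15.5.
u_1 = α_1·G − ½·(g_1)² = 2.7·15.5 − ½·2.7² = 38.205.

38.205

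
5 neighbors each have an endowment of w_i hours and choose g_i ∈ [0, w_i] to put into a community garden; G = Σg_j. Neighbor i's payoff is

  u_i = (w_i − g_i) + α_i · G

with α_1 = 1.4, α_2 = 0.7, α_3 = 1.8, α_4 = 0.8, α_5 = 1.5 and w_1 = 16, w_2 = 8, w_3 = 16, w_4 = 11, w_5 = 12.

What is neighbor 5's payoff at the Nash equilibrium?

66

∂u_i/∂g_i = α_i − 1, so neighbor i contributes w_i if α_i > 1, else 0.
α_i > 1 for i ∈ {1, 3, 5}; NE contributions (16, 0, 16, 0, 12), G = 44.
u_5 = (12 − 12) + 1.5·44 = 66.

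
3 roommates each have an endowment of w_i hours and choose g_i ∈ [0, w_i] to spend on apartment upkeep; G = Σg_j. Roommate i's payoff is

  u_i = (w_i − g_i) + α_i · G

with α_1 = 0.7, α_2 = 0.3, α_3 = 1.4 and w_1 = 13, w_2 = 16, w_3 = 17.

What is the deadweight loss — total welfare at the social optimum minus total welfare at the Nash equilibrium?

40.6

∂u_i/∂g_i = α_i − 1, so roommate i contributes w_i if α_i > 1, else 0.
α_i > 1 for i ∈ {3}; NE contributions (0, 0, 17), G = 17.
W^NE = Σw_i − G^NE + (Σα_i)·G^NE = 46 + 1.4·17 = 69.8.
Planner: ∂(Σu_j)/∂g_i = Σα_j − 1 = 1.4 > 0, so everyone contributes w_i; G^SO = 46, W^SO = 46 + 1.4·46 = 110.4.
Deadweight loss = 40.6.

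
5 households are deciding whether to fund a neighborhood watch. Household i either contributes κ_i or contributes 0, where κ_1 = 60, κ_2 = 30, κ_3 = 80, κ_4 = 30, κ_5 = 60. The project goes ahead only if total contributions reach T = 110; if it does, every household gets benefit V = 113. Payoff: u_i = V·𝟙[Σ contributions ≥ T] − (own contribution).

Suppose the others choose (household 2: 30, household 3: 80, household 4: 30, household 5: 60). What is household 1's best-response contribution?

Others' total = 200 ≥ 110; contributing adds cost 60 for no extra benefit.
Best response: 0.

0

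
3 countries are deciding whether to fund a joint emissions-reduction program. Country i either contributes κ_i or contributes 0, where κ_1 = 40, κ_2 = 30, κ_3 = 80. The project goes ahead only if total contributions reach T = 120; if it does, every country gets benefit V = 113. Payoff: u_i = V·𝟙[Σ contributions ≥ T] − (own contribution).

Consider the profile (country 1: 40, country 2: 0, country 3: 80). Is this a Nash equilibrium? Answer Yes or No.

Yes

Total = 120 ≥ 120: provided.
Country 1 (pledges 40, payoff 73): dropping to 0 → total 80, payoff 0. No gain.
Country 2 (pledges 0, payoff 113): pledging 30 → total 150, payoff 83. No gain.
Country 3 (pledges 80, payoff 33): dropping to 0 → total 40, payoff 0. No gain.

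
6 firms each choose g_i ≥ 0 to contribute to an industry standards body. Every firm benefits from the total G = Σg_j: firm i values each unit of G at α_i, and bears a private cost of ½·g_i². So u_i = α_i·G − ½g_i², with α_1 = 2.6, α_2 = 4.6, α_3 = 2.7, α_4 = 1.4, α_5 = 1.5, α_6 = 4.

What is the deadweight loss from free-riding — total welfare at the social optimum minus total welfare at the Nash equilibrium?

592.19

Firm i's FOC: ∂u_i/∂g_i = α_i − g_i = 0, so g_i* = α_i.
NE contributions = (2.6, 4.6, 2.7, 1.4, 1.5, 4); G = 16.8.
W^NE = (Σα)·G − ½Σα_i² = 16.8² − ½·55.42 = 254.53.
Planner sets g_i = Σα_j = 16.8 for every i, so G^SO = 6·16.8 = 100.8.
W^SO = (Σα)·G^SO − ½·6·(Σα)² = (6/2)·16.8² = 846.72.
Deadweight loss = W^SO − W^NE = 592.19.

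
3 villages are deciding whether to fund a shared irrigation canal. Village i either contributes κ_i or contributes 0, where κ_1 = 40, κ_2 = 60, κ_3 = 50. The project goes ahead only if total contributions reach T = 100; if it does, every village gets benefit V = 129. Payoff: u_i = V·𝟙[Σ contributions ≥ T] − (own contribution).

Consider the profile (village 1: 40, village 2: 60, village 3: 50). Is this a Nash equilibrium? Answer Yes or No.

Total = 150 ≥ 100: provided.
Village 1 (pledges 40, payoff 89): dropping to 0 → total 110, payoff 129. Profitable deviation.

No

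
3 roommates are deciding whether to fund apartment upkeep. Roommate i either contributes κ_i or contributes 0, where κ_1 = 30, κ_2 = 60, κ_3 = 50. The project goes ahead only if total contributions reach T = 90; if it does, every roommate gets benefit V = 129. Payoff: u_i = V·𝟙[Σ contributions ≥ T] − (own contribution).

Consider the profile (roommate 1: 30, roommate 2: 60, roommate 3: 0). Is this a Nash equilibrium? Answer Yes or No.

Total = 90 ≥ 90: provided.
Roommate 1 (pledges 30, payoff 99): dropping to 0 → total 60, payoff 0. No gain.
Roommate 2 (pledges 60, payoff 69): dropping to 0 → total 30, payoff 0. No gain.
Roommate 3 (pledges 0, payoff 129): pledging 50 → total 140, payoff 79. No gain.

Yes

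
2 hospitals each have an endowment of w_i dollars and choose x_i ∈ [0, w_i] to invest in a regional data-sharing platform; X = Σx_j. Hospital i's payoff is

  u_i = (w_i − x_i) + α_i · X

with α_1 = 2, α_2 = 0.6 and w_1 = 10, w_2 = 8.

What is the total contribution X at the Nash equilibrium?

10

∂u_i/∂x_i = α_i − 1, so hospital i contributes w_i if α_i > 1, else 0.
α_i > 1 for i ∈ {1}; NE contributions (10, 0), X = 10.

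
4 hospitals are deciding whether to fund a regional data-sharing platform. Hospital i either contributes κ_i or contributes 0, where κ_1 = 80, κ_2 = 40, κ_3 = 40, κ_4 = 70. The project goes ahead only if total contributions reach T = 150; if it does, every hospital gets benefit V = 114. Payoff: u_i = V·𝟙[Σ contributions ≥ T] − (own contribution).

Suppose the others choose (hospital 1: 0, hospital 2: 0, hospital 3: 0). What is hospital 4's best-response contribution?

Others' total = 0. Even contributing 70 gives 70 < 150: no benefit either way.
Best response: 0.

0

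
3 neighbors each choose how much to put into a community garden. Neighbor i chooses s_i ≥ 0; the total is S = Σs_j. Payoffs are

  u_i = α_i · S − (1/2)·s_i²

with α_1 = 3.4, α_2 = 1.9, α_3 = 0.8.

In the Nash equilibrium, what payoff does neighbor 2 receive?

9.785

Neighbor i's FOC: ∂u_i/∂s_i = α_i − s_i = 0, so s_i* = α_i.
NE contributions = (3.4, 1.9, 0.8); S = 6.1.
u_2 = α_2·S − ½·(s_2)² = 1.9·6.1 − ½·1.9² = 9.785.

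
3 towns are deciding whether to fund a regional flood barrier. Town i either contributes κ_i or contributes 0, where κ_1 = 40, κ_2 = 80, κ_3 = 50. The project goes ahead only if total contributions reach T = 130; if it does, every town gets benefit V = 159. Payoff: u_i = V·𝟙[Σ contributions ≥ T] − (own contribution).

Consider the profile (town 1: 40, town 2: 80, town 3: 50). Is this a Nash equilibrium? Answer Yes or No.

No

Total = 170 ≥ 130: provided.
Town 1 (pledges 40, payoff 119): dropping to 0 → total 130, payoff 159. Profitable deviation.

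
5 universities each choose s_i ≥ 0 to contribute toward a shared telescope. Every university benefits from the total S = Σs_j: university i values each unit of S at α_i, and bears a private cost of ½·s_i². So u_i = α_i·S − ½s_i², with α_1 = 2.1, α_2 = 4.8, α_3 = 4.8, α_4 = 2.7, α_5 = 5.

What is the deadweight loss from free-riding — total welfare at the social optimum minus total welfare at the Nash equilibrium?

605.93

University i's FOC: ∂u_i/∂s_i = α_i − s_i = 0, so s_i* = α_i.
NE contributions = (2.1, 4.8, 4.8, 2.7, 5); S = 19.4.
W^NE = (Σα)·S − ½Σα_i² = 19.4² − ½·82.78 = 334.97.
Planner sets s_i = Σα_j = 19.4 for every i, so S^SO = 5·19.4 = 97.
W^SO = (Σα)·S^SO − ½·5·(Σα)² = (5/2)·19.4² = 940.9.
Deadweight loss = W^SO − W^NE = 605.93.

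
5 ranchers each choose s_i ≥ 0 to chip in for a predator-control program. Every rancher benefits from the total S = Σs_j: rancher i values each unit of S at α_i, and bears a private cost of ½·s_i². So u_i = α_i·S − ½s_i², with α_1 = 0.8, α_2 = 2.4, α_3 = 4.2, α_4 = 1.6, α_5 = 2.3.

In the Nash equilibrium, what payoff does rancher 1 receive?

8.72

Rancher i's FOC: ∂u_i/∂s_i = α_i − s_i = 0, so s_i* = α_i.
NE contributions = (0.8, 2.4, 4.2, 1.6, 2.3); S = 11.3.
u_1 = α_1·S − ½·(s_1)² = 0.8·11.3 − ½·0.8² = 8.72.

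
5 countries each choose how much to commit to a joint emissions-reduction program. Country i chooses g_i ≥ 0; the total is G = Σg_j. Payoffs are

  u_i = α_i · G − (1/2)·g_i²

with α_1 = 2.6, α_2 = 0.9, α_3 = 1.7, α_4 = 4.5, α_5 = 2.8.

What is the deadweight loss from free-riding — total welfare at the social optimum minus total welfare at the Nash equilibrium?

Country i's FOC: ∂u_i/∂g_i = α_i − g_i = 0, so g_i* = α_i.
NE contributions = (2.6, 0.9, 1.7, 4.5, 2.8); G = 12.5.
W^NE = (Σα)·G − ½Σα_i² = 12.5² − ½·38.55 = 136.975.
Planner sets g_i = Σα_j = 12.5 for every i, so G^SO = 5·12.5 = 62.5.
W^SO = (Σα)·G^SO − ½·5·(Σα)² = (5/2)·12.5² = 390.625.
Deadweight loss = W^SO − W^NE = 253.65.

253.65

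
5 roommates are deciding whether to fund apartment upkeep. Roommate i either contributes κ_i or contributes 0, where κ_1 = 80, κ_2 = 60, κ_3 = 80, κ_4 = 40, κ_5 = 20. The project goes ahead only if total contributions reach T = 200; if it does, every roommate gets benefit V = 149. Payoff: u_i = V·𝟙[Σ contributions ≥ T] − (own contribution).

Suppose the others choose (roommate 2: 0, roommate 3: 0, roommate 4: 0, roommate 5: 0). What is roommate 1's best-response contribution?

0

Others' total = 0. Even contributing 80 gives 80 < 200: no benefit either way.
Best response: 0.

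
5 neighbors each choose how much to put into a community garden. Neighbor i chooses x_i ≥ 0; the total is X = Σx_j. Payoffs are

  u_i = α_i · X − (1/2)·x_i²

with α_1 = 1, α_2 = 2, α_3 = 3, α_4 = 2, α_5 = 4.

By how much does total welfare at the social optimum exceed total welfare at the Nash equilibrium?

233

Neighbor i's FOC: ∂u_i/∂x_i = α_i − x_i = 0, so x_i* = α_i.
NE contributions = (1, 2, 3, 2, 4); X = 12.
W^NE = (Σα)·X − ½Σα_i² = 12² − ½·34 = 127.
Planner sets x_i = Σα_j = 12 for every i, so X^SO = 5·12 = 60.
W^SO = (Σα)·X^SO − ½·5·(Σα)² = (5/2)·12² = 360.
Deadweight loss = W^SO − W^NE = 233.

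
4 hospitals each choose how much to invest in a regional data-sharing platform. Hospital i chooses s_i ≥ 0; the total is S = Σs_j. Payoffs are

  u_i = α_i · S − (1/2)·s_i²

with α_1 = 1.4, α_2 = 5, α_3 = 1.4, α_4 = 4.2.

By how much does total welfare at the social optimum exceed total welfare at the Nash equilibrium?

167.28

Hospital i's FOC: ∂u_i/∂s_i = α_i − s_i = 0, so s_i* = α_i.
NE contributions = (1.4, 5, 1.4, 4.2); S = 12.
W^NE = (Σα)·S − ½Σα_i² = 12² − ½·46.56 = 120.72.
Planner sets s_i = Σα_j = 12 for every i, so S^SO = 4·12 = 48.
W^SO = (Σα)·S^SO − ½·4·(Σα)² = (4/2)·12² = 288.
Deadweight loss = W^SO − W^NE = 167.28.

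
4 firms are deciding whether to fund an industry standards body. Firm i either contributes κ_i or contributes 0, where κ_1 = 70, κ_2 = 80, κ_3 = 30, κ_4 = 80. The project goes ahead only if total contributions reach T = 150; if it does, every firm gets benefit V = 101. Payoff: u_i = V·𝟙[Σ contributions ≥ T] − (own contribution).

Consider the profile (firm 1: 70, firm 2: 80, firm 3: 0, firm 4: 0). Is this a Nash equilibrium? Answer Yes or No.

Yes

Total = 150 ≥ 150: provided.
Firm 1 (pledges 70, payoff 31): dropping to 0 → total 80, payoff 0. No gain.
Firm 2 (pledges 80, payoff 21): dropping to 0 → total 70, payoff 0. No gain.
Firm 3 (pledges 0, payoff 101): pledging 30 → total 180, payoff 71. No gain.
Firm 4 (pledges 0, payoff 101): pledging 80 → total 230, payoff 21. No gain.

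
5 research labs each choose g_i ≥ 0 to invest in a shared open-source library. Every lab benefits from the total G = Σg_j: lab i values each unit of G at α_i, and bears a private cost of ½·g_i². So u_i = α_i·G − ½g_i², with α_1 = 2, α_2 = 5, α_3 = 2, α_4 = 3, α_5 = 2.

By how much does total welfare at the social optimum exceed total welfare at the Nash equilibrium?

317

Lab i's FOC: ∂u_i/∂g_i = α_i − g_i = 0, so g_i* = α_i.
NE contributions = (2, 5, 2, 3, 2); G = 14.
W^NE = (Σα)·G − ½Σα_i² = 14² − ½·46 = 173.
Planner sets g_i = Σα_j = 14 for every i, so G^SO = 5·14 = 70.
W^SO = (Σα)·G^SO − ½·5·(Σα)² = (5/2)·14² = 490.
Deadweight loss = W^SO − W^NE = 317.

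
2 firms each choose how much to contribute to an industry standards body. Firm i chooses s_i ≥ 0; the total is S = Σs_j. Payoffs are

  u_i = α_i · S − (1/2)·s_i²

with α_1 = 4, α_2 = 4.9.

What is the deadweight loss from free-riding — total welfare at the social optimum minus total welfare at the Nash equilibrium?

20.005

Firm i's FOC: ∂u_i/∂s_i = α_i − s_i = 0, so s_i* = α_i.
NE contributions = (4, 4.9); S = 8.9.
W^NE = (Σα)·S − ½Σα_i² = 8.9² − ½·40.01 = 59.205.
Planner sets s_i = Σα_j = 8.9 for every i, so S^SO = 2·8.9 = 17.8.
W^SO = (Σα)·S^SO − ½·2·(Σα)² = (2/2)·8.9² = 79.21.
Deadweight loss = W^SO − W^NE = 20.005.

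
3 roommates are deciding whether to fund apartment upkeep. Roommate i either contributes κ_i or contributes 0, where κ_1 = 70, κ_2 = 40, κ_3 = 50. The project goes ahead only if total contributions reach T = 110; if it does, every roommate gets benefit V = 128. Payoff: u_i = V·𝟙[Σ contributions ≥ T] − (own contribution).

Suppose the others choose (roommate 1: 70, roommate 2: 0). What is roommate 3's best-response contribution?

50

Others' total = 70. Contributing 50 brings total to 120 ≥ 110: gain V − κ_3 = 78.
Best response: 50.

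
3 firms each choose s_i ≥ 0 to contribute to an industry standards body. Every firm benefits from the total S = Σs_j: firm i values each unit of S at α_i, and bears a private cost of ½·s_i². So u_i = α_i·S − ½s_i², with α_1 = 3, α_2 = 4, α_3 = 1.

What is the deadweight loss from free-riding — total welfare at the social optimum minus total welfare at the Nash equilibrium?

45

Firm i's FOC: ∂u_i/∂s_i = α_i − s_i = 0, so s_i* = α_i.
NE contributions = (3, 4, 1); S = 8.
W^NE = (Σα)·S − ½Σα_i² = 8² − ½·26 = 51.
Planner sets s_i = Σα_j = 8 for every i, so S^SO = 3·8 = 24.
W^SO = (Σα)·S^SO − ½·3·(Σα)² = (3/2)·8² = 96.
Deadweight loss = W^SO − W^NE = 45.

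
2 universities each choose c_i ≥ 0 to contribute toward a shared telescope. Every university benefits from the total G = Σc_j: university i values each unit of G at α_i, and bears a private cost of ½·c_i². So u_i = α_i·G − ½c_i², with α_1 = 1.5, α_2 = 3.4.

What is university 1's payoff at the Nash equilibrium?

6.225

University i's FOC: ∂u_i/∂c_i = α_i − c_i = 0, so c_i* = α_i.
NE contributions = (1.5, 3.4); G = 4.9.
u_1 = α_1·G − ½·(c_1)² = 1.5·4.9 − ½·1.5² = 6.225.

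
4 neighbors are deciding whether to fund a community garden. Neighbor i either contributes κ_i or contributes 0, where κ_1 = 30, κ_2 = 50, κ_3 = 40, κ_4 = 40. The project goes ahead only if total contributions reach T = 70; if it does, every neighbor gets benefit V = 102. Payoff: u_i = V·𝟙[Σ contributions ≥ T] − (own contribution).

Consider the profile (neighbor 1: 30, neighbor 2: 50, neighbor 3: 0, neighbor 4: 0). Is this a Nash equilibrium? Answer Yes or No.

Total = 80 ≥ 70: provided.
Neighbor 1 (pledges 30, payoff 72): dropping to 0 → total 50, payoff 0. No gain.
Neighbor 2 (pledges 50, payoff 52): dropping to 0 → total 30, payoff 0. No gain.
Neighbor 3 (pledges 0, payoff 102): pledging 40 → total 120, payoff 62. No gain.
Neighbor 4 (pledges 0, payoff 102): pledging 40 → total 120, payoff 62. No gain.

Yes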